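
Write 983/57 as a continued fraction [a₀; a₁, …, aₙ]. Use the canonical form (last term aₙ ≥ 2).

983 = 17·57 + 14
57 = 4·14 + 1
14 = 14·1 + 0  (stop)
So 983/57 = [17; 4, 14].

[17; 4, 14]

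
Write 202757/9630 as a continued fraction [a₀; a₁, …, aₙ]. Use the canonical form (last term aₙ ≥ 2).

[21; 18, 3, 1, 1, 1, 15, 3]

202757 = 21·9630 + 527
9630 = 18·527 + 144
527 = 3·144 + 95
144 = 1·95 + 49
95 = 1·49 + 46
49 = 1·46 + 3
46 = 15·3 + 1
3 = 3·1 + 0  (stop)
So 202757/9630 = [21; 18, 3, 1, 1, 1, 15, 3].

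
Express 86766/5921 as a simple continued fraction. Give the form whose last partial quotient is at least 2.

[14; 1, 1, 1, 8, 15, 15]

86766 = 14*5921 + 3872
5921 = 1*3872 + 2049
3872 = 1*2049 + 1823
2049 = 1*1823 + 226
1823 = 8*226 + 15
226 = 15*15 + 1
15 = 15*1 + 0  (stop)
So 86766/5921 = [14; 1, 1, 1, 8, 15, 15].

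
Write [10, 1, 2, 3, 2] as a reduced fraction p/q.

246/23

Fold from the inside: start with 2/1.
  3 + 1/2 = 7/2
  2 + 2/7 = 16/7
  1 + 7/16 = 23/16
  10 + 16/23 = 246/23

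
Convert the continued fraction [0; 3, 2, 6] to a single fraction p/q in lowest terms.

13/45

Fold from the inside: start with 6/1.
  2 + 1/6 = 13/6
  3 + 6/13 = 45/13
  0 + 13/45 = 13/45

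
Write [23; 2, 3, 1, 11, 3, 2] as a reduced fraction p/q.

17817/760

Fold from the inside: start with 2/1.
  3 + 1/2 = 7/2
  11 + 2/7 = 79/7
  1 + 7/79 = 86/79
  3 + 79/86 = 337/86
  2 + 86/337 = 760/337
  23 + 337/760 = 17817/760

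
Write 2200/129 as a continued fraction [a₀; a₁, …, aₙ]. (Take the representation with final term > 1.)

[17; 18, 2, 3]

2200 = 17*129 + 7
129 = 18*7 + 3
7 = 2*3 + 1
3 = 3*1 + 0  (stop)
So 2200/129 = [17; 18, 2, 3].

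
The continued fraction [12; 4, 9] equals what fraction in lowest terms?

453/37

Fold from the inside: start with 9/1.
  4 + 1/9 = 37/9
  12 + 9/37 = 453/37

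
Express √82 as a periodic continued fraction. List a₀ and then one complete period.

[9; 18]

a₀ = ⌊√82⌋ = 9.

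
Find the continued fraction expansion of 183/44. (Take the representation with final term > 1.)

183 = 4·44 + 7
44 = 6·7 + 2
7 = 3·2 + 1
2 = 2·1 + 0  (stop)
So 183/44 = [4; 6, 3, 2].

[4; 6, 3, 2]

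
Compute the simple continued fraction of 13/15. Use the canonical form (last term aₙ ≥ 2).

13 = 0×15 + 13
15 = 1×13 + 2
13 = 6×2 + 1
2 = 2×1 + 0  (stop)
So 13/15 = [0; 1, 6, 2].

[0; 1, 6, 2]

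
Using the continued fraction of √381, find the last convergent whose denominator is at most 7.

39/2

√381 = [19; 1, 1, 12, 1, 1, 38, …] (period length 6).
Convergents:
  p_0/q_0 = 19/1
  p_1/q_1 = 20/1
  p_2/q_2 = 39/2
  p_3/q_3 = 488/25
q_2 = 2 ≤ 7 < 25 = q_3, so the answer is 39/2.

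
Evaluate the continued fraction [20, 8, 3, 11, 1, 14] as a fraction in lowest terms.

Fold from the inside: start with 14/1.
  1 + 1/14 = 15/14
  11 + 14/15 = 179/15
  3 + 15/179 = 552/179
  8 + 179/552 = 4595/552
  20 + 552/4595 = 92452/4595

92452/4595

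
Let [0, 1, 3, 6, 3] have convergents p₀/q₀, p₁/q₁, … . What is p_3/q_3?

Using pₖ = aₖpₖ₋₁ + pₖ₋₂, qₖ = aₖqₖ₋₁ + qₖ₋₂ (with p₋₁=1, p₋₂=0, q₋₁=0, q₋₂=1):
  k=0: a=0, p=0, q=1
  k=1: a=1, p=1, q=1
  k=2: a=3, p=3, q=4
  k=3: a=6, p=19, q=25

19/25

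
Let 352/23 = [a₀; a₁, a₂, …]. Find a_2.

3

352 = 15·23 + 7   →  a_0 = 15
23 = 3·7 + 2   →  a_1 = 3
7 = 3·2 + 1   →  a_2 = 3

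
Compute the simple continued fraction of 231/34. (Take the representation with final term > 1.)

[6; 1, 3, 1, 6]

231 = 6*34 + 27
34 = 1*27 + 7
27 = 3*7 + 6
7 = 1*6 + 1
6 = 6*1 + 0  (stop)
So 231/34 = [6; 1, 3, 1, 6].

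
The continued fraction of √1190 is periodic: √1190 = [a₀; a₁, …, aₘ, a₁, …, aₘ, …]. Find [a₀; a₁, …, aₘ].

[34; 2, 68]

a₀ = ⌊√1190⌋ = 34.
With m₀=0, d₀=1 and mₖ₊₁ = dₖaₖ − mₖ, dₖ₊₁ = (n − mₖ₊₁²)/dₖ, aₖ₊₁ = ⌊(a₀+mₖ₊₁)/dₖ₊₁⌋:
  k=1: m=34, d=34, a=2
  k=2: m=34, d=1, a=68
d=1 and a=2a₀=68 at k=2, so the next step gives (m, d) = (34, 34) again — its k=1 value — and the period has length 2.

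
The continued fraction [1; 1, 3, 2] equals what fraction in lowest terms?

Fold from the inside: start with 2/1.
  3 + 1/2 = 7/2
  1 + 2/7 = 9/7
  1 + 7/9 = 16/9

16/9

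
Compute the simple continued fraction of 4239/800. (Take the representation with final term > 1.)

[5; 3, 2, 1, 7, 3, 3]

4239 = 5·800 + 239
800 = 3·239 + 83
239 = 2·83 + 73
83 = 1·73 + 10
73 = 7·10 + 3
10 = 3·3 + 1
3 = 3·1 + 0  (stop)
So 4239/800 = [5; 3, 2, 1, 7, 3, 3].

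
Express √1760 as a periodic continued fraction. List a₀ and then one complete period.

a₀ = ⌊√1760⌋ = 41.
With m₀=0, d₀=1 and mₖ₊₁ = dₖaₖ − mₖ, dₖ₊₁ = (n − mₖ₊₁²)/dₖ, aₖ₊₁ = ⌊(a₀+mₖ₊₁)/dₖ₊₁⌋:
  k=1: m=41, d=79, a=1
  k=2: m=38, d=4, a=19
  k=3: m=38, d=79, a=1
  k=4: m=41, d=1, a=82
d=1 and a=2a₀=82 at k=4, so the next step gives (m, d) = (41, 79) again — its k=1 value — and the period has length 4.

[41; 1, 19, 1, 82]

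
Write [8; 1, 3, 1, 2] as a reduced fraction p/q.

Using pₖ = aₖpₖ₋₁ + pₖ₋₂ and qₖ = aₖqₖ₋₁ + qₖ₋₂:
  k=0: a=8, p=8, q=1
  k=1: a=1, p=9, q=1
  k=2: a=3, p=35, q=4
  k=3: a=1, p=44, q=5
  k=4: a=2, p=123, q=14

123/14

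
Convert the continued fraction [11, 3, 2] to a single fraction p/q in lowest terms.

Fold from the inside: start with 2/1.
  3 + 1/2 = 7/2
  11 + 2/7 = 79/7

79/7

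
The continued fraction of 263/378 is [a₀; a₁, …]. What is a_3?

263 = 0·378 + 263   →  a_0 = 0
378 = 1·263 + 115   →  a_1 = 1
263 = 2·115 + 33   →  a_2 = 2
115 = 3·33 + 16   →  a_3 = 3

3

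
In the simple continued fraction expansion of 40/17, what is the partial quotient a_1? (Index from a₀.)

40 = 2·17 + 6   →  a_0 = 2
17 = 2·6 + 5   →  a_1 = 2

2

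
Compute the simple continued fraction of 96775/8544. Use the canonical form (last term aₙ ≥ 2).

[11; 3, 16, 3, 9, 6]

96775 = 11·8544 + 2791
8544 = 3·2791 + 171
2791 = 16·171 + 55
171 = 3·55 + 6
55 = 9·6 + 1
6 = 6·1 + 0  (stop)
So 96775/8544 = [11; 3, 16, 3, 9, 6].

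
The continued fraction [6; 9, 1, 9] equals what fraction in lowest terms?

604/99

Fold from the inside: start with 9/1.
  1 + 1/9 = 10/9
  9 + 9/10 = 99/10
  6 + 10/99 = 604/99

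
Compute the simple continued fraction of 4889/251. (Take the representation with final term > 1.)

[19; 2, 10, 1, 10]

4889 = 19·251 + 120
251 = 2·120 + 11
120 = 10·11 + 10
11 = 1·10 + 1
10 = 10·1 + 0  (stop)
So 4889/251 = [19; 2, 10, 1, 10].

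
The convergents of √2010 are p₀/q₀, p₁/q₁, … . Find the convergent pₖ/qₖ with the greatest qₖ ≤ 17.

√2010 = [44; 1, 4, 1, 88, …] (period length 4).
Convergents:
  p_0/q_0 = 44/1
  p_1/q_1 = 45/1
  p_2/q_2 = 224/5
  p_3/q_3 = 269/6
  p_4/q_4 = 23896/533
q_3 = 6 ≤ 17 < 533 = q_4, so the answer is 269/6.

269/6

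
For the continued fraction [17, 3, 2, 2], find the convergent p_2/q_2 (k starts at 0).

121/7

Using pₖ = aₖpₖ₋₁ + pₖ₋₂, qₖ = aₖqₖ₋₁ + qₖ₋₂ (with p₋₁=1, p₋₂=0, q₋₁=0, q₋₂=1):
  k=0: a=17, p=17, q=1
  k=1: a=3, p=52, q=3
  k=2: a=2, p=121, q=7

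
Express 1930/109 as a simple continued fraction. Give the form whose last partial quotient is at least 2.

1930 = 17*109 + 77
109 = 1*77 + 32
77 = 2*32 + 13
32 = 2*13 + 6
13 = 2*6 + 1
6 = 6*1 + 0  (stop)
So 1930/109 = [17; 1, 2, 2, 2, 6].

[17; 1, 2, 2, 2, 6]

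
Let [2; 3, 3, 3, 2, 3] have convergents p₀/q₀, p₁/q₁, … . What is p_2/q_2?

23/10

Using pₖ = aₖpₖ₋₁ + pₖ₋₂, qₖ = aₖqₖ₋₁ + qₖ₋₂ (with p₋₁=1, p₋₂=0, q₋₁=0, q₋₂=1):
  k=0: a=2, p=2, q=1
  k=1: a=3, p=7, q=3
  k=2: a=3, p=23, q=10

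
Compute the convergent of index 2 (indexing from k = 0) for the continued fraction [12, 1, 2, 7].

38/3

Using pₖ = aₖpₖ₋₁ + pₖ₋₂, qₖ = aₖqₖ₋₁ + qₖ₋₂ (with p₋₁=1, p₋₂=0, q₋₁=0, q₋₂=1):
  k=0: a=12, p=12, q=1
  k=1: a=1, p=13, q=1
  k=2: a=2, p=38, q=3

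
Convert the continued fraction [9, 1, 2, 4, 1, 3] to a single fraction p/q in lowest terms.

591/61

Using pₖ = aₖpₖ₋₁ + pₖ₋₂ and qₖ = aₖqₖ₋₁ + qₖ₋₂:
  k=0: a=9, p=9, q=1
  k=1: a=1, p=10, q=1
  k=2: a=2, p=29, q=3
  k=3: a=4, p=126, q=13
  k=4: a=1, p=155, q=16
  k=5: a=3, p=591, q=61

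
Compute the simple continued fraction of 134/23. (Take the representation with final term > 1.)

134 = 5*23 + 19
23 = 1*19 + 4
19 = 4*4 + 3
4 = 1*3 + 1
3 = 3*1 + 0  (stop)
So 134/23 = [5; 1, 4, 1, 3].

[5; 1, 4, 1, 3]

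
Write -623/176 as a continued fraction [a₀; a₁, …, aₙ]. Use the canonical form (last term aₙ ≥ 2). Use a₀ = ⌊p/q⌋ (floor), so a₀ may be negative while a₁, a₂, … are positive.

[-4; 2, 5, 1, 3, 1, 2]

-623 = -4×176 + 81
176 = 2×81 + 14
81 = 5×14 + 11
14 = 1×11 + 3
11 = 3×3 + 2
3 = 1×2 + 1
2 = 2×1 + 0  (stop)
So -623/176 = [-4; 2, 5, 1, 3, 1, 2].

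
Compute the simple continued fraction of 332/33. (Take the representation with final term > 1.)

[10; 16, 2]

332 = 10*33 + 2
33 = 16*2 + 1
2 = 2*1 + 0  (stop)
So 332/33 = [10; 16, 2].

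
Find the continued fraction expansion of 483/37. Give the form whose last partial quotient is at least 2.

483 = 13×37 + 2
37 = 18×2 + 1
2 = 2×1 + 0  (stop)
So 483/37 = [13; 18, 2].

[13; 18, 2]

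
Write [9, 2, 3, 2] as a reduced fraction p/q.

Fold from the inside: start with 2/1.
  3 + 1/2 = 7/2
  2 + 2/7 = 16/7
  9 + 7/16 = 151/16

151/16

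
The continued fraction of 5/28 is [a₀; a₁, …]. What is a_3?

5 = 0·28 + 5   →  a_0 = 0
28 = 5·5 + 3   →  a_1 = 5
5 = 1·3 + 2   →  a_2 = 1
3 = 1·2 + 1   →  a_3 = 1

1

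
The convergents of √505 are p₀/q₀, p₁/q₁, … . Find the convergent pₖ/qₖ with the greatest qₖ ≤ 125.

809/36

√505 = [22; 2, 8, 2, 44, …] (period length 4).
Convergents:
  p_0/q_0 = 22/1
  p_1/q_1 = 45/2
  p_2/q_2 = 382/17
  p_3/q_3 = 809/36
  p_4/q_4 = 35978/1601
q_3 = 36 ≤ 125 < 1601 = q_4, so the answer is 809/36.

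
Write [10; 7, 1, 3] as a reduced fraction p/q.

314/31

Using pₖ = aₖpₖ₋₁ + pₖ₋₂ and qₖ = aₖqₖ₋₁ + qₖ₋₂:
  k=0: a=10, p=10, q=1
  k=1: a=7, p=71, q=7
  k=2: a=1, p=81, q=8
  k=3: a=3, p=314, q=31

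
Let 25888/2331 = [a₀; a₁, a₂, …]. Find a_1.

9

25888 = 11·2331 + 247   →  a_0 = 11
2331 = 9·247 + 108   →  a_1 = 9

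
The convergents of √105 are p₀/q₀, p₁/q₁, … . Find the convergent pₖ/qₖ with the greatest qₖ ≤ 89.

830/81

√105 = [10; 4, 20, …] (period length 2).
Convergents:
  p_0/q_0 = 10/1
  p_1/q_1 = 41/4
  p_2/q_2 = 830/81
  p_3/q_3 = 3361/328
q_2 = 81 ≤ 89 < 328 = q_3, so the answer is 830/81.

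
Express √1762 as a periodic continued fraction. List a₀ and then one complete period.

[41; 1, 40, 1, 82]

a₀ = ⌊√1762⌋ = 41.
With m₀=0, d₀=1 and mₖ₊₁ = dₖaₖ − mₖ, dₖ₊₁ = (n − mₖ₊₁²)/dₖ, aₖ₊₁ = ⌊(a₀+mₖ₊₁)/dₖ₊₁⌋:
  k=1: m=41, d=81, a=1
  k=2: m=40, d=2, a=40
  k=3: m=40, d=81, a=1
  k=4: m=41, d=1, a=82
d=1 and a=2a₀=82 at k=4, so the next step gives (m, d) = (41, 81) again — its k=1 value — and the period has length 4.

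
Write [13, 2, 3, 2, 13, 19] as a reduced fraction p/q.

55106/4101

Using pₖ = aₖpₖ₋₁ + pₖ₋₂ and qₖ = aₖqₖ₋₁ + qₖ₋₂:
  k=0: a=13, p=13, q=1
  k=1: a=2, p=27, q=2
  k=2: a=3, p=94, q=7
  k=3: a=2, p=215, q=16
  k=4: a=13, p=2889, q=215
  k=5: a=19, p=55106, q=4101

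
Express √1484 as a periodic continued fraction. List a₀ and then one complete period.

[38; 1, 1, 10, 1, 1, 76]

a₀ = ⌊√1484⌋ = 38.
With m₀=0, d₀=1 and mₖ₊₁ = dₖaₖ − mₖ, dₖ₊₁ = (n − mₖ₊₁²)/dₖ, aₖ₊₁ = ⌊(a₀+mₖ₊₁)/dₖ₊₁⌋:
  k=1: m=38, d=40, a=1
  k=2: m=2, d=37, a=1
  k=3: m=35, d=7, a=10
  k=4: m=35, d=37, a=1
  k=5: m=2, d=40, a=1
  k=6: m=38, d=1, a=76
d=1 and a=2a₀=76 at k=6, so the next step gives (m, d) = (38, 40) again — its k=1 value — and the period has length 6.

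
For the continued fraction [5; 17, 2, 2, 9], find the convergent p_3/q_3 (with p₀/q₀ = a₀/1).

Using pₖ = aₖpₖ₋₁ + pₖ₋₂, qₖ = aₖqₖ₋₁ + qₖ₋₂ (with p₋₁=1, p₋₂=0, q₋₁=0, q₋₂=1):
  k=0: a=5, p=5, q=1
  k=1: a=17, p=86, q=17
  k=2: a=2, p=177, q=35
  k=3: a=2, p=440, q=87

440/87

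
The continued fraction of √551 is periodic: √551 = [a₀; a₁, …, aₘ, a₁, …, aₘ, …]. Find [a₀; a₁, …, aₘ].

a₀ = ⌊√551⌋ = 23.

[23; 2, 8, 1, 8, 2, 46]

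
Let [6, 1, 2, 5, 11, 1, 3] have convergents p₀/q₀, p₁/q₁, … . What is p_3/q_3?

Using pₖ = aₖpₖ₋₁ + pₖ₋₂, qₖ = aₖqₖ₋₁ + qₖ₋₂ (with p₋₁=1, p₋₂=0, q₋₁=0, q₋₂=1):
  k=0: a=6, p=6, q=1
  k=1: a=1, p=7, q=1
  k=2: a=2, p=20, q=3
  k=3: a=5, p=107, q=16

107/16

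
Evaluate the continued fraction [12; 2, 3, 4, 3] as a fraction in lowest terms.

1206/97

Using pₖ = aₖpₖ₋₁ + pₖ₋₂ and qₖ = aₖqₖ₋₁ + qₖ₋₂:
  k=0: a=12, p=12, q=1
  k=1: a=2, p=25, q=2
  k=2: a=3, p=87, q=7
  k=3: a=4, p=373, q=30
  k=4: a=3, p=1206, q=97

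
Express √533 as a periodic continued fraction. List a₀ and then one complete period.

a₀ = ⌊√533⌋ = 23.
With m₀=0, d₀=1 and mₖ₊₁ = dₖaₖ − mₖ, dₖ₊₁ = (n − mₖ₊₁²)/dₖ, aₖ₊₁ = ⌊(a₀+mₖ₊₁)/dₖ₊₁⌋:
  k=1: m=23, d=4, a=11
  k=2: m=21, d=23, a=1
  k=3: m=2, d=23, a=1
  k=4: m=21, d=4, a=11
  k=5: m=23, d=1, a=46
d=1 and a=2a₀=46 at k=5, so the next step gives (m, d) = (23, 4) again — its k=1 value — and the period has length 5.

[23; 11, 1, 1, 11, 46]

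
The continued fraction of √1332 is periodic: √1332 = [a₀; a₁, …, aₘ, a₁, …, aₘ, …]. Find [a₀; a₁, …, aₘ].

[36; 2, 72]

a₀ = ⌊√1332⌋ = 36.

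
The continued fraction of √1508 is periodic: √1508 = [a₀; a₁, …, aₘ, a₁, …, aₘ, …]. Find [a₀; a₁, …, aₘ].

[38; 1, 4, 1, 76]

a₀ = ⌊√1508⌋ = 38.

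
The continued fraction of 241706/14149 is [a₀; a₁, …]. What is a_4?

241706 = 17·14149 + 1173   →  a_0 = 17
14149 = 12·1173 + 73   →  a_1 = 12
1173 = 16·73 + 5   →  a_2 = 16
73 = 14·5 + 3   →  a_3 = 14
5 = 1·3 + 2   →  a_4 = 1

1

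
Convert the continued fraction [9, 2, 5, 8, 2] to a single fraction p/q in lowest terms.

Fold from the inside: start with 2/1.
  8 + 1/2 = 17/2
  5 + 2/17 = 87/17
  2 + 17/87 = 191/87
  9 + 87/191 = 1806/191

1806/191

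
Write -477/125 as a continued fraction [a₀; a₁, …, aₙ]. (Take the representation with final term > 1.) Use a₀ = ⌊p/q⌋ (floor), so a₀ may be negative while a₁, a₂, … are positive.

-477 = -4×125 + 23
125 = 5×23 + 10
23 = 2×10 + 3
10 = 3×3 + 1
3 = 3×1 + 0  (stop)
So -477/125 = [-4; 5, 2, 3, 3].

[-4; 5, 2, 3, 3]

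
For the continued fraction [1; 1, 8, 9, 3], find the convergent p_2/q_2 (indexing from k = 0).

17/9

Using pₖ = aₖpₖ₋₁ + pₖ₋₂, qₖ = aₖqₖ₋₁ + qₖ₋₂ (with p₋₁=1, p₋₂=0, q₋₁=0, q₋₂=1):
  k=0: a=1, p=1, q=1
  k=1: a=1, p=2, q=1
  k=2: a=8, p=17, q=9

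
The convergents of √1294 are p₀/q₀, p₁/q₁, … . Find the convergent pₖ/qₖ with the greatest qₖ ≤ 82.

√1294 = [35; 1, 34, 1, 70, …] (period length 4).
Convergents:
  p_0/q_0 = 35/1
  p_1/q_1 = 36/1
  p_2/q_2 = 1259/35
  p_3/q_3 = 1295/36
  p_4/q_4 = 91909/2555
q_3 = 36 ≤ 82 < 2555 = q_4, so the answer is 1295/36.

1295/36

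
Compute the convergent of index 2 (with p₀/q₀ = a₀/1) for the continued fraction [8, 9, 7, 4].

519/64

Using pₖ = aₖpₖ₋₁ + pₖ₋₂, qₖ = aₖqₖ₋₁ + qₖ₋₂ (with p₋₁=1, p₋₂=0, q₋₁=0, q₋₂=1):
  k=0: a=8, p=8, q=1
  k=1: a=9, p=73, q=9
  k=2: a=7, p=519, q=64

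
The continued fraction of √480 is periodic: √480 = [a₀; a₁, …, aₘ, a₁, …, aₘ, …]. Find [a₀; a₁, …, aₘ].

[21; 1, 9, 1, 42]

a₀ = ⌊√480⌋ = 21.
With m₀=0, d₀=1 and mₖ₊₁ = dₖaₖ − mₖ, dₖ₊₁ = (n − mₖ₊₁²)/dₖ, aₖ₊₁ = ⌊(a₀+mₖ₊₁)/dₖ₊₁⌋:
  k=1: m=21, d=39, a=1
  k=2: m=18, d=4, a=9
  k=3: m=18, d=39, a=1
  k=4: m=21, d=1, a=42
d=1 and a=2a₀=42 at k=4, so the next step gives (m, d) = (21, 39) again — its k=1 value — and the period has length 4.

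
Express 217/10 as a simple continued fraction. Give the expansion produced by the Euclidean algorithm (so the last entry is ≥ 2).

[21; 1, 2, 3]

217 = 21×10 + 7
10 = 1×7 + 3
7 = 2×3 + 1
3 = 3×1 + 0  (stop)
So 217/10 = [21; 1, 2, 3].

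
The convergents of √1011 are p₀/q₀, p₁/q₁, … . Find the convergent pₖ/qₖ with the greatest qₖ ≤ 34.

159/5

√1011 = [31; 1, 3, 1, 9, 1, 3, 1, 62, …] (period length 8).
Convergents:
  p_0/q_0 = 31/1
  p_1/q_1 = 32/1
  p_2/q_2 = 127/4
  p_3/q_3 = 159/5
  p_4/q_4 = 1558/49
q_3 = 5 ≤ 34 < 49 = q_4, so the answer is 159/5.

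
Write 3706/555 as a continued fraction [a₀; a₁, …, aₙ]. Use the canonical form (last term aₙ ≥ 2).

[6; 1, 2, 9, 1, 17]

3706 = 6×555 + 376
555 = 1×376 + 179
376 = 2×179 + 18
179 = 9×18 + 17
18 = 1×17 + 1
17 = 17×1 + 0  (stop)
So 3706/555 = [6; 1, 2, 9, 1, 17].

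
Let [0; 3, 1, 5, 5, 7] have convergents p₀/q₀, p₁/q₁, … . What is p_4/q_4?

31/119

Using pₖ = aₖpₖ₋₁ + pₖ₋₂, qₖ = aₖqₖ₋₁ + qₖ₋₂ (with p₋₁=1, p₋₂=0, q₋₁=0, q₋₂=1):
  k=0: a=0, p=0, q=1
  k=1: a=3, p=1, q=3
  k=2: a=1, p=1, q=4
  k=3: a=5, p=6, q=23
  k=4: a=5, p=31, q=119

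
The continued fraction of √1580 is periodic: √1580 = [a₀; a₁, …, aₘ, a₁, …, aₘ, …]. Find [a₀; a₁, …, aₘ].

[39; 1, 2, 1, 78]

a₀ = ⌊√1580⌋ = 39.
With m₀=0, d₀=1 and mₖ₊₁ = dₖaₖ − mₖ, dₖ₊₁ = (n − mₖ₊₁²)/dₖ, aₖ₊₁ = ⌊(a₀+mₖ₊₁)/dₖ₊₁⌋:
  k=1: m=39, d=59, a=1
  k=2: m=20, d=20, a=2
  k=3: m=20, d=59, a=1
  k=4: m=39, d=1, a=78
d=1 and a=2a₀=78 at k=4, so the next step gives (m, d) = (39, 59) again — its k=1 value — and the period has length 4.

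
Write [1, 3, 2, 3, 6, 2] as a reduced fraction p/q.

421/326

Using pₖ = aₖpₖ₋₁ + pₖ₋₂ and qₖ = aₖqₖ₋₁ + qₖ₋₂:
  k=0: a=1, p=1, q=1
  k=1: a=3, p=4, q=3
  k=2: a=2, p=9, q=7
  k=3: a=3, p=31, q=24
  k=4: a=6, p=195, q=151
  k=5: a=2, p=421, q=326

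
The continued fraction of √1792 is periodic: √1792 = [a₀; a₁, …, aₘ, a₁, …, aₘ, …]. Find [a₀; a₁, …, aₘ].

[42; 3, 84]

a₀ = ⌊√1792⌋ = 42.
With m₀=0, d₀=1 and mₖ₊₁ = dₖaₖ − mₖ, dₖ₊₁ = (n − mₖ₊₁²)/dₖ, aₖ₊₁ = ⌊(a₀+mₖ₊₁)/dₖ₊₁⌋:
  k=1: m=42, d=28, a=3
  k=2: m=42, d=1, a=84
d=1 and a=2a₀=84 at k=2, so the next step gives (m, d) = (42, 28) again — its k=1 value — and the period has length 2.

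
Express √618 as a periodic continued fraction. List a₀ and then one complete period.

a₀ = ⌊√618⌋ = 24.
With m₀=0, d₀=1 and mₖ₊₁ = dₖaₖ − mₖ, dₖ₊₁ = (n − mₖ₊₁²)/dₖ, aₖ₊₁ = ⌊(a₀+mₖ₊₁)/dₖ₊₁⌋:
  k=1: m=24, d=42, a=1
  k=2: m=18, d=7, a=6
  k=3: m=24, d=6, a=8
  k=4: m=24, d=7, a=6
  k=5: m=18, d=42, a=1
  k=6: m=24, d=1, a=48
d=1 and a=2a₀=48 at k=6, so the next step gives (m, d) = (24, 42) again — its k=1 value — and the period has length 6.

[24; 1, 6, 8, 6, 1, 48]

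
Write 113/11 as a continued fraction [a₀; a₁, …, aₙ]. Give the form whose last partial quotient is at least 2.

113 = 10×11 + 3
11 = 3×3 + 2
3 = 1×2 + 1
2 = 2×1 + 0  (stop)
So 113/11 = [10; 3, 1, 2].

[10; 3, 1, 2]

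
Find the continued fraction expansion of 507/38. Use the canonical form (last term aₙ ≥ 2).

[13; 2, 1, 12]

507 = 13×38 + 13
38 = 2×13 + 12
13 = 1×12 + 1
12 = 12×1 + 0  (stop)
So 507/38 = [13; 2, 1, 12].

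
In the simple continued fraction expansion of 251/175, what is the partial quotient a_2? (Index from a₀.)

3

251 = 1·175 + 76   →  a_0 = 1
175 = 2·76 + 23   →  a_1 = 2
76 = 3·23 + 7   →  a_2 = 3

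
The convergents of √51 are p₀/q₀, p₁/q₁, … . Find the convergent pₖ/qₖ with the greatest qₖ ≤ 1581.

√51 = [7; 7, 14, …] (period length 2).
Convergents:
  p_0/q_0 = 7/1
  p_1/q_1 = 50/7
  p_2/q_2 = 707/99
  p_3/q_3 = 4999/700
  p_4/q_4 = 70693/9899
q_3 = 700 ≤ 1581 < 9899 = q_4, so the answer is 4999/700.

4999/700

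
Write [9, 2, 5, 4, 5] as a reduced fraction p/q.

Fold from the inside: start with 5/1.
  4 + 1/5 = 21/5
  5 + 5/21 = 110/21
  2 + 21/110 = 241/110
  9 + 110/241 = 2279/241

2279/241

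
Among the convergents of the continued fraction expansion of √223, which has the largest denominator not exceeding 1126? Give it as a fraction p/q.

√223 = [14; 1, 13, 1, 28, …] (period length 4).
Convergents:
  p_0/q_0 = 14/1
  p_1/q_1 = 15/1
  p_2/q_2 = 209/14
  p_3/q_3 = 224/15
  p_4/q_4 = 6481/434
  p_5/q_5 = 6705/449
  p_6/q_6 = 93646/6271
q_5 = 449 ≤ 1126 < 6271 = q_6, so the answer is 6705/449.

6705/449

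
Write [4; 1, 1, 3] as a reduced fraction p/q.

Fold from the inside: start with 3/1.
  1 + 1/3 = 4/3
  1 + 3/4 = 7/4
  4 + 4/7 = 32/7

32/7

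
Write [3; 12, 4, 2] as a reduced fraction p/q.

339/110

Using pₖ = aₖpₖ₋₁ + pₖ₋₂ and qₖ = aₖqₖ₋₁ + qₖ₋₂:
  k=0: a=3, p=3, q=1
  k=1: a=12, p=37, q=12
  k=2: a=4, p=151, q=49
  k=3: a=2, p=339, q=110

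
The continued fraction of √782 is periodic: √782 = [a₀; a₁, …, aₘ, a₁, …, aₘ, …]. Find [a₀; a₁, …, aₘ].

a₀ = ⌊√782⌋ = 27.
With m₀=0, d₀=1 and mₖ₊₁ = dₖaₖ − mₖ, dₖ₊₁ = (n − mₖ₊₁²)/dₖ, aₖ₊₁ = ⌊(a₀+mₖ₊₁)/dₖ₊₁⌋:
  k=1: m=27, d=53, a=1
  k=2: m=26, d=2, a=26
  k=3: m=26, d=53, a=1
  k=4: m=27, d=1, a=54
d=1 and a=2a₀=54 at k=4, so the next step gives (m, d) = (27, 53) again — its k=1 value — and the period has length 4.

[27; 1, 26, 1, 54]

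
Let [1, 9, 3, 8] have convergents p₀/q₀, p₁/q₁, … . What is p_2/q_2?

31/28

Using pₖ = aₖpₖ₋₁ + pₖ₋₂, qₖ = aₖqₖ₋₁ + qₖ₋₂ (with p₋₁=1, p₋₂=0, q₋₁=0, q₋₂=1):
  k=0: a=1, p=1, q=1
  k=1: a=9, p=10, q=9
  k=2: a=3, p=31, q=28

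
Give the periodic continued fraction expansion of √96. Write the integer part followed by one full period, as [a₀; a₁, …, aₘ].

a₀ = ⌊√96⌋ = 9.
With m₀=0, d₀=1 and mₖ₊₁ = dₖaₖ − mₖ, dₖ₊₁ = (n − mₖ₊₁²)/dₖ, aₖ₊₁ = ⌊(a₀+mₖ₊₁)/dₖ₊₁⌋:
  k=1: m=9, d=15, a=1
  k=2: m=6, d=4, a=3
  k=3: m=6, d=15, a=1
  k=4: m=9, d=1, a=18
d=1 and a=2a₀=18 at k=4, so the next step gives (m, d) = (9, 15) again — its k=1 value — and the period has length 4.

[9; 1, 3, 1, 18]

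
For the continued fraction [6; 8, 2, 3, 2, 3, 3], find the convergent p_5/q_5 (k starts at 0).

Using pₖ = aₖpₖ₋₁ + pₖ₋₂, qₖ = aₖqₖ₋₁ + qₖ₋₂ (with p₋₁=1, p₋₂=0, q₋₁=0, q₋₂=1):
  k=0: a=6, p=6, q=1
  k=1: a=8, p=49, q=8
  k=2: a=2, p=104, q=17
  k=3: a=3, p=361, q=59
  k=4: a=2, p=826, q=135
  k=5: a=3, p=2839, q=464

2839/464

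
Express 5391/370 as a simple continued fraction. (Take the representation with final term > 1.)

5391 = 14*370 + 211
370 = 1*211 + 159
211 = 1*159 + 52
159 = 3*52 + 3
52 = 17*3 + 1
3 = 3*1 + 0  (stop)
So 5391/370 = [14; 1, 1, 3, 17, 3].

[14; 1, 1, 3, 17, 3]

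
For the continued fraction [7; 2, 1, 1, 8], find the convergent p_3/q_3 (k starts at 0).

37/5

Using pₖ = aₖpₖ₋₁ + pₖ₋₂, qₖ = aₖqₖ₋₁ + qₖ₋₂ (with p₋₁=1, p₋₂=0, q₋₁=0, q₋₂=1):
  k=0: a=7, p=7, q=1
  k=1: a=2, p=15, q=2
  k=2: a=1, p=22, q=3
  k=3: a=1, p=37, q=5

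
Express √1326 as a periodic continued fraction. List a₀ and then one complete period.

a₀ = ⌊√1326⌋ = 36.

[36; 2, 2, 2, 2, 2, 72]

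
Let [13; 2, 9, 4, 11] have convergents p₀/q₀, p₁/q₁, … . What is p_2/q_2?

Using pₖ = aₖpₖ₋₁ + pₖ₋₂, qₖ = aₖqₖ₋₁ + qₖ₋₂ (with p₋₁=1, p₋₂=0, q₋₁=0, q₋₂=1):
  k=0: a=13, p=13, q=1
  k=1: a=2, p=27, q=2
  k=2: a=9, p=256, q=19

256/19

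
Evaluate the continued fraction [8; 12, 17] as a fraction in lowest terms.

Using pₖ = aₖpₖ₋₁ + pₖ₋₂ and qₖ = aₖqₖ₋₁ + qₖ₋₂:
  k=0: a=8, p=8, q=1
  k=1: a=12, p=97, q=12
  k=2: a=17, p=1657, q=205

1657/205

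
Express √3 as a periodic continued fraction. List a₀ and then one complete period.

a₀ = ⌊√3⌋ = 1.

[1; 1, 2]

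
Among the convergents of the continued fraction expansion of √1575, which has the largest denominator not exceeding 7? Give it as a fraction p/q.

119/3

√1575 = [39; 1, 2, 5, 2, 1, 78, …] (period length 6).
Convergents:
  p_0/q_0 = 39/1
  p_1/q_1 = 40/1
  p_2/q_2 = 119/3
  p_3/q_3 = 635/16
q_2 = 3 ≤ 7 < 16 = q_3, so the answer is 119/3.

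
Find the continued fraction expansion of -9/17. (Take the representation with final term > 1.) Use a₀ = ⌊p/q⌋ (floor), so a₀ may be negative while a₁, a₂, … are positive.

-9 = -1*17 + 8
17 = 2*8 + 1
8 = 8*1 + 0  (stop)
So -9/17 = [-1; 2, 8].

[-1; 2, 8]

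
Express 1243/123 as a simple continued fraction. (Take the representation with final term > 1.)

1243 = 10·123 + 13
123 = 9·13 + 6
13 = 2·6 + 1
6 = 6·1 + 0  (stop)
So 1243/123 = [10; 9, 2, 6].

[10; 9, 2, 6]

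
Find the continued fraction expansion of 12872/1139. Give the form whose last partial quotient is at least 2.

[11; 3, 3, 8, 2, 6]

12872 = 11*1139 + 343
1139 = 3*343 + 110
343 = 3*110 + 13
110 = 8*13 + 6
13 = 2*6 + 1
6 = 6*1 + 0  (stop)
So 12872/1139 = [11; 3, 3, 8, 2, 6].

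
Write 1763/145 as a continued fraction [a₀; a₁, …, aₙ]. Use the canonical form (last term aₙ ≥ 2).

1763 = 12·145 + 23
145 = 6·23 + 7
23 = 3·7 + 2
7 = 3·2 + 1
2 = 2·1 + 0  (stop)
So 1763/145 = [12; 6, 3, 3, 2].

[12; 6, 3, 3, 2]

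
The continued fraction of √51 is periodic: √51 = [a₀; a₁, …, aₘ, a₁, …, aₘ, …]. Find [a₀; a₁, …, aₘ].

[7; 7, 14]

a₀ = ⌊√51⌋ = 7.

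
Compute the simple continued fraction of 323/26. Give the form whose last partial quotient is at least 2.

323 = 12×26 + 11
26 = 2×11 + 4
11 = 2×4 + 3
4 = 1×3 + 1
3 = 3×1 + 0  (stop)
So 323/26 = [12; 2, 2, 1, 3].

[12; 2, 2, 1, 3]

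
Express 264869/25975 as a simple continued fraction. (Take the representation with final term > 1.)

264869 = 10×25975 + 5119
25975 = 5×5119 + 380
5119 = 13×380 + 179
380 = 2×179 + 22
179 = 8×22 + 3
22 = 7×3 + 1
3 = 3×1 + 0  (stop)
So 264869/25975 = [10; 5, 13, 2, 8, 7, 3].

[10; 5, 13, 2, 8, 7, 3]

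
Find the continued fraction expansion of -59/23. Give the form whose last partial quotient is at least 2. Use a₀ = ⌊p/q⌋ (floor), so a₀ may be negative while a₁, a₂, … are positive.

[-3; 2, 3, 3]

-59 = -3*23 + 10
23 = 2*10 + 3
10 = 3*3 + 1
3 = 3*1 + 0  (stop)
So -59/23 = [-3; 2, 3, 3].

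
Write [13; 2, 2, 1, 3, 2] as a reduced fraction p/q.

792/59

Fold from the inside: start with 2/1.
  3 + 1/2 = 7/2
  1 + 2/7 = 9/7
  2 + 7/9 = 25/9
  2 + 9/25 = 59/25
  13 + 25/59 = 792/59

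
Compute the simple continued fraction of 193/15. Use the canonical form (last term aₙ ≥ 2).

[12; 1, 6, 2]

193 = 12·15 + 13
15 = 1·13 + 2
13 = 6·2 + 1
2 = 2·1 + 0  (stop)
So 193/15 = [12; 1, 6, 2].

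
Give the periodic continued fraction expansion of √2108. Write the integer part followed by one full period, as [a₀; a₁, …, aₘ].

a₀ = ⌊√2108⌋ = 45.
With m₀=0, d₀=1 and mₖ₊₁ = dₖaₖ − mₖ, dₖ₊₁ = (n − mₖ₊₁²)/dₖ, aₖ₊₁ = ⌊(a₀+mₖ₊₁)/dₖ₊₁⌋:
  k=1: m=45, d=83, a=1
  k=2: m=38, d=8, a=10
  k=3: m=42, d=43, a=2
  k=4: m=44, d=4, a=22
  k=5: m=44, d=43, a=2
  k=6: m=42, d=8, a=10
  k=7: m=38, d=83, a=1
  k=8: m=45, d=1, a=90
d=1 and a=2a₀=90 at k=8, so the next step gives (m, d) = (45, 83) again — its k=1 value — and the period has length 8.

[45; 1, 10, 2, 22, 2, 10, 1, 90]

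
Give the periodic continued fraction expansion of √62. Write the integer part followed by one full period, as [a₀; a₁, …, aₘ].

[7; 1, 6, 1, 14]

a₀ = ⌊√62⌋ = 7.
With m₀=0, d₀=1 and mₖ₊₁ = dₖaₖ − mₖ, dₖ₊₁ = (n − mₖ₊₁²)/dₖ, aₖ₊₁ = ⌊(a₀+mₖ₊₁)/dₖ₊₁⌋:
  k=1: m=7, d=13, a=1
  k=2: m=6, d=2, a=6
  k=3: m=6, d=13, a=1
  k=4: m=7, d=1, a=14
d=1 and a=2a₀=14 at k=4, so the next step gives (m, d) = (7, 13) again — its k=1 value — and the period has length 4.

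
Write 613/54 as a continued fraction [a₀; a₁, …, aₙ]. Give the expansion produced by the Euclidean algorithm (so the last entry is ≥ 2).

613 = 11*54 + 19
54 = 2*19 + 16
19 = 1*16 + 3
16 = 5*3 + 1
3 = 3*1 + 0  (stop)
So 613/54 = [11; 2, 1, 5, 3].

[11; 2, 1, 5, 3]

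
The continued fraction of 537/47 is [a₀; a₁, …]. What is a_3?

537 = 11·47 + 20   →  a_0 = 11
47 = 2·20 + 7   →  a_1 = 2
20 = 2·7 + 6   →  a_2 = 2
7 = 1·6 + 1   →  a_3 = 1

1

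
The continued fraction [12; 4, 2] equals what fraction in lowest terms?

Using pₖ = aₖpₖ₋₁ + pₖ₋₂ and qₖ = aₖqₖ₋₁ + qₖ₋₂:
  k=0: a=12, p=12, q=1
  k=1: a=4, p=49, q=4
  k=2: a=2, p=110, q=9

110/9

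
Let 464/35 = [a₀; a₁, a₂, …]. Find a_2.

1

464 = 13·35 + 9   →  a_0 = 13
35 = 3·9 + 8   →  a_1 = 3
9 = 1·8 + 1   →  a_2 = 1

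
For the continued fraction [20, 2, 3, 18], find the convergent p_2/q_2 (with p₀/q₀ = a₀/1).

143/7

Using pₖ = aₖpₖ₋₁ + pₖ₋₂, qₖ = aₖqₖ₋₁ + qₖ₋₂ (with p₋₁=1, p₋₂=0, q₋₁=0, q₋₂=1):
  k=0: a=20, p=20, q=1
  k=1: a=2, p=41, q=2
  k=2: a=3, p=143, q=7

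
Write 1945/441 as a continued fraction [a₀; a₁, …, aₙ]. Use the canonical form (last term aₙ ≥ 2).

1945 = 4·441 + 181
441 = 2·181 + 79
181 = 2·79 + 23
79 = 3·23 + 10
23 = 2·10 + 3
10 = 3·3 + 1
3 = 3·1 + 0  (stop)
So 1945/441 = [4; 2, 2, 3, 2, 3, 3].

[4; 2, 2, 3, 2, 3, 3]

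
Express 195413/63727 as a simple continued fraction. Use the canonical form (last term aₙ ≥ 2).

195413 = 3*63727 + 4232
63727 = 15*4232 + 247
4232 = 17*247 + 33
247 = 7*33 + 16
33 = 2*16 + 1
16 = 16*1 + 0  (stop)
So 195413/63727 = [3; 15, 17, 7, 2, 16].

[3; 15, 17, 7, 2, 16]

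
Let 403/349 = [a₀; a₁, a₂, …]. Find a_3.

403 = 1·349 + 54   →  a_0 = 1
349 = 6·54 + 25   →  a_1 = 6
54 = 2·25 + 4   →  a_2 = 2
25 = 6·4 + 1   →  a_3 = 6

6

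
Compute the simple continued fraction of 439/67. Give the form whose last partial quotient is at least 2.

[6; 1, 1, 4, 3, 2]

439 = 6·67 + 37
67 = 1·37 + 30
37 = 1·30 + 7
30 = 4·7 + 2
7 = 3·2 + 1
2 = 2·1 + 0  (stop)
So 439/67 = [6; 1, 1, 4, 3, 2].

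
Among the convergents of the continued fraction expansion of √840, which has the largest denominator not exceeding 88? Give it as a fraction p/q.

√840 = [28; 1, 56, …] (period length 2).
Convergents:
  p_0/q_0 = 28/1
  p_1/q_1 = 29/1
  p_2/q_2 = 1652/57
  p_3/q_3 = 1681/58
  p_4/q_4 = 95788/3305
q_3 = 58 ≤ 88 < 3305 = q_4, so the answer is 1681/58.

1681/58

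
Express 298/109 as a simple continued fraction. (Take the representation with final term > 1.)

298 = 2×109 + 80
109 = 1×80 + 29
80 = 2×29 + 22
29 = 1×22 + 7
22 = 3×7 + 1
7 = 7×1 + 0  (stop)
So 298/109 = [2; 1, 2, 1, 3, 7].

[2; 1, 2, 1, 3, 7]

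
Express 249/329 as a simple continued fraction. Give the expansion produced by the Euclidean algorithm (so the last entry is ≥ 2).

[0; 1, 3, 8, 1, 8]

249 = 0*329 + 249
329 = 1*249 + 80
249 = 3*80 + 9
80 = 8*9 + 8
9 = 1*8 + 1
8 = 8*1 + 0  (stop)
So 249/329 = [0; 1, 3, 8, 1, 8].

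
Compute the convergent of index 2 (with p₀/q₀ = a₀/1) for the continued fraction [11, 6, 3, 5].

212/19

Using pₖ = aₖpₖ₋₁ + pₖ₋₂, qₖ = aₖqₖ₋₁ + qₖ₋₂ (with p₋₁=1, p₋₂=0, q₋₁=0, q₋₂=1):
  k=0: a=11, p=11, q=1
  k=1: a=6, p=67, q=6
  k=2: a=3, p=212, q=19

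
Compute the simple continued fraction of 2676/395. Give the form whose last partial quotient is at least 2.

[6; 1, 3, 2, 3, 1, 1, 5]

2676 = 6·395 + 306
395 = 1·306 + 89
306 = 3·89 + 39
89 = 2·39 + 11
39 = 3·11 + 6
11 = 1·6 + 5
6 = 1·5 + 1
5 = 5·1 + 0  (stop)
So 2676/395 = [6; 1, 3, 2, 3, 1, 1, 5].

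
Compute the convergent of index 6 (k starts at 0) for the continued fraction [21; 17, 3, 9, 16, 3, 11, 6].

5705445/270943

Using pₖ = aₖpₖ₋₁ + pₖ₋₂, qₖ = aₖqₖ₋₁ + qₖ₋₂ (with p₋₁=1, p₋₂=0, q₋₁=0, q₋₂=1):
  k=0: a=21, p=21, q=1
  k=1: a=17, p=358, q=17
  k=2: a=3, p=1095, q=52
  k=3: a=9, p=10213, q=485
  k=4: a=16, p=164503, q=7812
  k=5: a=3, p=503722, q=23921
  k=6: a=11, p=5705445, q=270943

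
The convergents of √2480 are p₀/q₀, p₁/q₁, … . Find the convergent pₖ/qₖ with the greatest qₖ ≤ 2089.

99151/1991

√2480 = [49; 1, 3, 1, 98, …] (period length 4).
Convergents:
  p_0/q_0 = 49/1
  p_1/q_1 = 50/1
  p_2/q_2 = 199/4
  p_3/q_3 = 249/5
  p_4/q_4 = 24601/494
  p_5/q_5 = 24850/499
  p_6/q_6 = 99151/1991
  p_7/q_7 = 124001/2490
q_6 = 1991 ≤ 2089 < 2490 = q_7, so the answer is 99151/1991.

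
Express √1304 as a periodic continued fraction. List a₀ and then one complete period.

[36; 9, 72]

a₀ = ⌊√1304⌋ = 36.
With m₀=0, d₀=1 and mₖ₊₁ = dₖaₖ − mₖ, dₖ₊₁ = (n − mₖ₊₁²)/dₖ, aₖ₊₁ = ⌊(a₀+mₖ₊₁)/dₖ₊₁⌋:
  k=1: m=36, d=8, a=9
  k=2: m=36, d=1, a=72
d=1 and a=2a₀=72 at k=2, so the next step gives (m, d) = (36, 8) again — its k=1 value — and the period has length 2.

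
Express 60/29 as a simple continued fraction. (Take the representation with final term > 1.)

[2; 14, 2]

60 = 2*29 + 2
29 = 14*2 + 1
2 = 2*1 + 0  (stop)
So 60/29 = [2; 14, 2].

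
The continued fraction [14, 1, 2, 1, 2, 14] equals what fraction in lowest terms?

2327/158

Using pₖ = aₖpₖ₋₁ + pₖ₋₂ and qₖ = aₖqₖ₋₁ + qₖ₋₂:
  k=0: a=14, p=14, q=1
  k=1: a=1, p=15, q=1
  k=2: a=2, p=44, q=3
  k=3: a=1, p=59, q=4
  k=4: a=2, p=162, q=11
  k=5: a=14, p=2327, q=158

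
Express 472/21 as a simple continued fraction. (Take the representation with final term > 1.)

472 = 22*21 + 10
21 = 2*10 + 1
10 = 10*1 + 0  (stop)
So 472/21 = [22; 2, 10].

[22; 2, 10]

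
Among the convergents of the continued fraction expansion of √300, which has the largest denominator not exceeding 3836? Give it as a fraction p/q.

√300 = [17; 3, 8, 3, 34, …] (period length 4).
Convergents:
  p_0/q_0 = 17/1
  p_1/q_1 = 52/3
  p_2/q_2 = 433/25
  p_3/q_3 = 1351/78
  p_4/q_4 = 46367/2677
  p_5/q_5 = 140452/8109
q_4 = 2677 ≤ 3836 < 8109 = q_5, so the answer is 46367/2677.

46367/2677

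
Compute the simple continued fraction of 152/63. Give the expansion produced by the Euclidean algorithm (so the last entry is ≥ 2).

152 = 2*63 + 26
63 = 2*26 + 11
26 = 2*11 + 4
11 = 2*4 + 3
4 = 1*3 + 1
3 = 3*1 + 0  (stop)
So 152/63 = [2; 2, 2, 2, 1, 3].

[2; 2, 2, 2, 1, 3]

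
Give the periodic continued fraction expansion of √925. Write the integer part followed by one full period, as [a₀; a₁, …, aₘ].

[30; 2, 2, 2, 2, 60]

a₀ = ⌊√925⌋ = 30.
With m₀=0, d₀=1 and mₖ₊₁ = dₖaₖ − mₖ, dₖ₊₁ = (n − mₖ₊₁²)/dₖ, aₖ₊₁ = ⌊(a₀+mₖ₊₁)/dₖ₊₁⌋:
  k=1: m=30, d=25, a=2
  k=2: m=20, d=21, a=2
  k=3: m=22, d=21, a=2
  k=4: m=20, d=25, a=2
  k=5: m=30, d=1, a=60
d=1 and a=2a₀=60 at k=5, so the next step gives (m, d) = (30, 25) again — its k=1 value — and the period has length 5.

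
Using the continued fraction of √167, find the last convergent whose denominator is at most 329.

4187/324

√167 = [12; 1, 11, 1, 24, …] (period length 4).
Convergents:
  p_0/q_0 = 12/1
  p_1/q_1 = 13/1
  p_2/q_2 = 155/12
  p_3/q_3 = 168/13
  p_4/q_4 = 4187/324
  p_5/q_5 = 4355/337
q_4 = 324 ≤ 329 < 337 = q_5, so the answer is 4187/324.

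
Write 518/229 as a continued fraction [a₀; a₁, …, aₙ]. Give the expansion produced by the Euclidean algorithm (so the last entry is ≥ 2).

518 = 2×229 + 60
229 = 3×60 + 49
60 = 1×49 + 11
49 = 4×11 + 5
11 = 2×5 + 1
5 = 5×1 + 0  (stop)
So 518/229 = [2; 3, 1, 4, 2, 5].

[2; 3, 1, 4, 2, 5]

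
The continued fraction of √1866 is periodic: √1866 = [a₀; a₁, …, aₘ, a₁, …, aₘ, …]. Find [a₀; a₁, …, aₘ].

[43; 5, 14, 5, 86]

a₀ = ⌊√1866⌋ = 43.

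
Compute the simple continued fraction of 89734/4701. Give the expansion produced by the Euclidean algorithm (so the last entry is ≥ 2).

89734 = 19×4701 + 415
4701 = 11×415 + 136
415 = 3×136 + 7
136 = 19×7 + 3
7 = 2×3 + 1
3 = 3×1 + 0  (stop)
So 89734/4701 = [19; 11, 3, 19, 2, 3].

[19; 11, 3, 19, 2, 3]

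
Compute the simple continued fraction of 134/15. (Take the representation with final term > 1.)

[8; 1, 14]

134 = 8*15 + 14
15 = 1*14 + 1
14 = 14*1 + 0  (stop)
So 134/15 = [8; 1, 14].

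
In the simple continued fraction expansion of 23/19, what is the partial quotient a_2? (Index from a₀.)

23 = 1·19 + 4   →  a_0 = 1
19 = 4·4 + 3   →  a_1 = 4
4 = 1·3 + 1   →  a_2 = 1

1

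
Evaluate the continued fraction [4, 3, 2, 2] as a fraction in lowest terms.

73/17

Using pₖ = aₖpₖ₋₁ + pₖ₋₂ and qₖ = aₖqₖ₋₁ + qₖ₋₂:
  k=0: a=4, p=4, q=1
  k=1: a=3, p=13, q=3
  k=2: a=2, p=30, q=7
  k=3: a=2, p=73, q=17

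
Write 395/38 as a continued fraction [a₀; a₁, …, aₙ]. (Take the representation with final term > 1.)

395 = 10·38 + 15
38 = 2·15 + 8
15 = 1·8 + 7
8 = 1·7 + 1
7 = 7·1 + 0  (stop)
So 395/38 = [10; 2, 1, 1, 7].

[10; 2, 1, 1, 7]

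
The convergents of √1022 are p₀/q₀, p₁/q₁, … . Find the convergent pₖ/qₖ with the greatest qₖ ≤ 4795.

65440/2047

√1022 = [31; 1, 30, 1, 62, …] (period length 4).
Convergents:
  p_0/q_0 = 31/1
  p_1/q_1 = 32/1
  p_2/q_2 = 991/31
  p_3/q_3 = 1023/32
  p_4/q_4 = 64417/2015
  p_5/q_5 = 65440/2047
  p_6/q_6 = 2027617/63425
q_5 = 2047 ≤ 4795 < 63425 = q_6, so the answer is 65440/2047.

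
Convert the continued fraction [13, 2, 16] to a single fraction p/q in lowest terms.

Fold from the inside: start with 16/1.
  2 + 1/16 = 33/16
  13 + 16/33 = 445/33

445/33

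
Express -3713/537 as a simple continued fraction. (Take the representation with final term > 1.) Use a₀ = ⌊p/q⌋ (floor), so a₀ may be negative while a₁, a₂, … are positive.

[-7; 11, 1, 2, 15]

-3713 = -7·537 + 46
537 = 11·46 + 31
46 = 1·31 + 15
31 = 2·15 + 1
15 = 15·1 + 0  (stop)
So -3713/537 = [-7; 11, 1, 2, 15].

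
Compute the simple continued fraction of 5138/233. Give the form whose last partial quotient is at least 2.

[22; 19, 2, 2, 2]

5138 = 22×233 + 12
233 = 19×12 + 5
12 = 2×5 + 2
5 = 2×2 + 1
2 = 2×1 + 0  (stop)
So 5138/233 = [22; 19, 2, 2, 2].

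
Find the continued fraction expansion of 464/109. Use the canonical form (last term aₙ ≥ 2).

464 = 4×109 + 28
109 = 3×28 + 25
28 = 1×25 + 3
25 = 8×3 + 1
3 = 3×1 + 0  (stop)
So 464/109 = [4; 3, 1, 8, 3].

[4; 3, 1, 8, 3]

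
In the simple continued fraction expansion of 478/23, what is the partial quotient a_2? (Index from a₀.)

3

478 = 20·23 + 18   →  a_0 = 20
23 = 1·18 + 5   →  a_1 = 1
18 = 3·5 + 3   →  a_2 = 3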